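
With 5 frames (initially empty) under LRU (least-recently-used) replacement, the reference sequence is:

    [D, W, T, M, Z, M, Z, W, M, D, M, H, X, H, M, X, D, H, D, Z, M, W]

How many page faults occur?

D: miss, frames (D)
W: miss, frames (D W)
T: miss, frames (D W T)
M: miss, frames (D W T M)
Z: miss, frames (D W T M Z)
M: hit
Z: hit
W: hit
M: hit
D: hit
M: hit
H: miss, evict T, frames (Z W D M H)
X: miss, evict Z, frames (W D M H X)
H: hit
M: hit
X: hit
D: hit
H: hit
D: hit
Z: miss, evict W, frames (M X H D Z)
M: hit
W: miss, evict X, frames (H D Z M W)
Page faults: 9.

9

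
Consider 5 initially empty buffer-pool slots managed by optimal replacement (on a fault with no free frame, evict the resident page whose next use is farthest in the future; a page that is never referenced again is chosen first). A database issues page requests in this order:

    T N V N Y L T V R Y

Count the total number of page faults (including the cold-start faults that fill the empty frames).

T: miss, frames {T}
N: miss, frames {T,N}
V: miss, frames {T,N,V}
N: hit
Y: miss, frames {T,N,V,Y}
L: miss, frames {T,N,V,Y,L}
T: hit
V: hit
R: miss, evict L, frames {T,N,V,Y,R}
Y: hit
Page faults: 6.

6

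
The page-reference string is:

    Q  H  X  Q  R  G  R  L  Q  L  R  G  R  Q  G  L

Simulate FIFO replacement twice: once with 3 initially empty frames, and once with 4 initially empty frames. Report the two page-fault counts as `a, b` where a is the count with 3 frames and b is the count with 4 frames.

3 frames: F F F . F F . F F . F F . . . F → 10 faults.
4 frames: F F F . F F . F F . . . . . . . → 7 faults.
7 < 10: adding a frame reduced faults, as is typical.

10, 7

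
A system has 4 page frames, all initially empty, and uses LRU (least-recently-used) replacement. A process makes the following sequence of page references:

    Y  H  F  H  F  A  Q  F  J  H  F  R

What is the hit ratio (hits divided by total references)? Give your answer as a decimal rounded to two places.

Y → fault, frames {Y}
H → fault, frames {Y,H}
F → fault, frames {Y,H,F}
H → hit
F → hit
A → fault, frames {Y,H,F,A}
Q → fault, evict Y, frames {H,F,A,Q}
F → hit
J → fault, evict H, frames {A,Q,F,J}
H → fault, evict A, frames {Q,F,J,H}
F → hit
R → fault, evict Q, frames {J,H,F,R}
Hits: 4 of 12 references → 4/12 = 0.3333.

0.33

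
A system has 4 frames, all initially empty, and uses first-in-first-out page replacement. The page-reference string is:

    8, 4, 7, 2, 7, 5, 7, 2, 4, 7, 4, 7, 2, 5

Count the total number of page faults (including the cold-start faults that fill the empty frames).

5

8 → fault, frames [8]
4 → fault, frames [8, 4]
7 → fault, frames [8, 4, 7]
2 → fault, frames [8, 4, 7, 2]
7 → hit
5 → fault, evict 8, frames [4, 7, 2, 5]
7 → hit
2 → hit
4 → hit
7 → hit
4 → hit
7 → hit
2 → hit
5 → hit
Page faults: 5.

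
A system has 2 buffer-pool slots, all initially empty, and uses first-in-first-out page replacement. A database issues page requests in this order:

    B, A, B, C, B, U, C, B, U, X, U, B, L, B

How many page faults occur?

11

B: fault, frames [B]
A: fault, frames [B, A]
B: hit
C: fault, evict B, frames [A, C]
B: fault, evict A, frames [C, B]
U: fault, evict C, frames [B, U]
C: fault, evict B, frames [U, C]
B: fault, evict U, frames [C, B]
U: fault, evict C, frames [B, U]
X: fault, evict B, frames [U, X]
U: hit
B: fault, evict U, frames [X, B]
L: fault, evict X, frames [B, L]
B: hit
Page faults: 11.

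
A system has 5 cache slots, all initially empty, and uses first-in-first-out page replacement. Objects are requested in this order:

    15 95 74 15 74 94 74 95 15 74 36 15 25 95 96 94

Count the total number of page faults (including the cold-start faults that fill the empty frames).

7

15: miss, frames (15)
95: miss, frames (15 95)
74: miss, frames (15 95 74)
15: hit
74: hit
94: miss, frames (15 95 74 94)
74: hit
95: hit
15: hit
74: hit
36: miss, frames (15 95 74 94 36)
15: hit
25: miss, evict 15, frames (95 74 94 36 25)
95: hit
96: miss, evict 95, frames (74 94 36 25 96)
94: hit
Page faults: 7.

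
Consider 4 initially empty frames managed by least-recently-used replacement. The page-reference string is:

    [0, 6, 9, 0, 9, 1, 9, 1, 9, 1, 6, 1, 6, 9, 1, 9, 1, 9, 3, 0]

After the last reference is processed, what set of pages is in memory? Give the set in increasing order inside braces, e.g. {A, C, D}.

{0, 1, 3, 9}

0 -> miss, frames {0}
6 -> miss, frames {0,6}
9 -> miss, frames {0,6,9}
0 -> hit
9 -> hit
1 -> miss, frames {6,0,9,1}
9 -> hit
1 -> hit
9 -> hit
1 -> hit
6 -> hit
1 -> hit
6 -> hit
9 -> hit
1 -> hit
9 -> hit
1 -> hit
9 -> hit
3 -> miss, evict 0, frames {6,1,9,3}
0 -> miss, evict 6, frames {1,9,3,0}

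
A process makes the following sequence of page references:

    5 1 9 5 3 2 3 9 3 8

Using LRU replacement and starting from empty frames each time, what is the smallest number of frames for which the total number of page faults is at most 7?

3

f=1: 10 faults
f=2: 8 faults
f=3: 7 faults
f=4: 6 faults
f=5: 6 faults
f=6: 6 faults
Smallest f with faults ≤ 7 is 3.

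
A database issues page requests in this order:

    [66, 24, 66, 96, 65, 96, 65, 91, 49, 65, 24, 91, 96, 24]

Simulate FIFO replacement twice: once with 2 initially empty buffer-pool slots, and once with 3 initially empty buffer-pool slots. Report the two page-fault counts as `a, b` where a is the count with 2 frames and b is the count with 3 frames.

11, 8

2 frames: F F . F F . . F F F F F F F → 11 faults.
3 frames: F F . F F . . F F . F . F . → 8 faults.
8 < 11: adding a frame reduced faults, as is typical.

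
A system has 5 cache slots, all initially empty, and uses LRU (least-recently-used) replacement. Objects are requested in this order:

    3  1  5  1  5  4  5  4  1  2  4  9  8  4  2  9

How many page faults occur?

7

3: fault, frames {3}
1: fault, frames {3,1}
5: fault, frames {3,1,5}
1: hit
5: hit
4: fault, frames {3,1,5,4}
5: hit
4: hit
1: hit
2: fault, frames {3,5,4,1,2}
4: hit
9: fault, evict 3, frames {5,1,2,4,9}
8: fault, evict 5, frames {1,2,4,9,8}
4: hit
2: hit
9: hit
Page faults: 7.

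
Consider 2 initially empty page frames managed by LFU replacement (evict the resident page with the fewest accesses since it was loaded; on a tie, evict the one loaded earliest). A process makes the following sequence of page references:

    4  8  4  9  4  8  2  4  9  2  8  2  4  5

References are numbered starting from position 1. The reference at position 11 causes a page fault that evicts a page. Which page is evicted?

2

pos 1: 4 -> fault, frames (4)
pos 2: 8 -> fault, frames (4 8)
pos 3: 4 -> hit
pos 4: 9 -> fault, evict 8, frames (4 9)
pos 5: 4 -> hit
pos 6: 8 -> fault, evict 9, frames (4 8)
pos 7: 2 -> fault, evict 8, frames (4 2)
pos 8: 4 -> hit
pos 9: 9 -> fault, evict 2, frames (4 9)
pos 10: 2 -> fault, evict 9, frames (4 2)
pos 11: 8 -> fault, evict 2, frames (4 8)
At position 11, page 2 is evicted.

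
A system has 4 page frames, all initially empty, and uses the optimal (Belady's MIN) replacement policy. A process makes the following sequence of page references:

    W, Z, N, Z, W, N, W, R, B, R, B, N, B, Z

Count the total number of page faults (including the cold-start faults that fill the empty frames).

5

W: fault, frames (W)
Z: fault, frames (W Z)
N: fault, frames (W Z N)
Z: hit
W: hit
N: hit
W: hit
R: fault, frames (W Z N R)
B: fault, evict W, frames (Z N R B)
R: hit
B: hit
N: hit
B: hit
Z: hit
Page faults: 5.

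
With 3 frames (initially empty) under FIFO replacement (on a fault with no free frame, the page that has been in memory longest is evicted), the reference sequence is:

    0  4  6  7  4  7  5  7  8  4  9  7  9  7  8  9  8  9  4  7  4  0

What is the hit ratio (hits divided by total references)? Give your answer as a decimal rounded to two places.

0 → fault, frames [0]
4 → fault, frames [0, 4]
6 → fault, frames [0, 4, 6]
7 → fault, evict 0, frames [4, 6, 7]
4 → hit
7 → hit
5 → fault, evict 4, frames [6, 7, 5]
7 → hit
8 → fault, evict 6, frames [7, 5, 8]
4 → fault, evict 7, frames [5, 8, 4]
9 → fault, evict 5, frames [8, 4, 9]
7 → fault, evict 8, frames [4, 9, 7]
9 → hit
7 → hit
8 → fault, evict 4, frames [9, 7, 8]
9 → hit
8 → hit
9 → hit
4 → fault, evict 9, frames [7, 8, 4]
7 → hit
4 → hit
0 → fault, evict 7, frames [8, 4, 0]
Hits: 10 of 22 references → 10/22 = 0.4545.

0.45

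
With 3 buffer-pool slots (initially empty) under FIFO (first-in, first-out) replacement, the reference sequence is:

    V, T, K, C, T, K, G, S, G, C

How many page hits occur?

4

V -> fault, frames [V]
T -> fault, frames [V, T]
K -> fault, frames [V, T, K]
C -> fault, evict V, frames [T, K, C]
T -> hit
K -> hit
G -> fault, evict T, frames [K, C, G]
S -> fault, evict K, frames [C, G, S]
G -> hit
C -> hit
Hits: 4.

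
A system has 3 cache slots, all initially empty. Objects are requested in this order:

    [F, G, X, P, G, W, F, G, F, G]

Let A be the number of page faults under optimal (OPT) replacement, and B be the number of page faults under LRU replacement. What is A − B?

Under OPT: F F F F . F . . . . → 5 faults.
Under LRU: F F F F . F F . . . → 6 faults.
A − B = 5 − 6 = -1.

-1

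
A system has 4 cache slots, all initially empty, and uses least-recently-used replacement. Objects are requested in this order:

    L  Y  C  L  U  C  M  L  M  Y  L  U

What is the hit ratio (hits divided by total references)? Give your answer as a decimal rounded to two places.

L → miss, frames {L}
Y → miss, frames {L,Y}
C → miss, frames {L,Y,C}
L → hit
U → miss, frames {Y,C,L,U}
C → hit
M → miss, evict Y, frames {L,U,C,M}
L → hit
M → hit
Y → miss, evict U, frames {C,L,M,Y}
L → hit
U → miss, evict C, frames {M,Y,L,U}
Hits: 5 of 12 references → 5/12 = 0.4167.

0.42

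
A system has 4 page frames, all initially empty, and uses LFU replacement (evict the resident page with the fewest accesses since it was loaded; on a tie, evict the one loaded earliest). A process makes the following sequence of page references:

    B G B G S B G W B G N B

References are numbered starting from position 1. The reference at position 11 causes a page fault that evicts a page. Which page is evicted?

S

pos 1: B -> miss, frames [B]
pos 2: G -> miss, frames [B, G]
pos 3: B -> hit
pos 4: G -> hit
pos 5: S -> miss, frames [B, G, S]
pos 6: B -> hit
pos 7: G -> hit
pos 8: W -> miss, frames [B, G, S, W]
pos 9: B -> hit
pos 10: G -> hit
pos 11: N -> miss, evict S, frames [B, G, W, N]
At position 11, page S is evicted.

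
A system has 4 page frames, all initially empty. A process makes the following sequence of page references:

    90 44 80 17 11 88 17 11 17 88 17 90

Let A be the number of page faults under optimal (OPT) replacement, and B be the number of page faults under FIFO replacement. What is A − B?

-1

Under OPT: F F F F F F . . . . . . → 6 faults.
Under FIFO: F F F F F F . . . . . F → 7 faults.
A − B = 6 − 7 = -1.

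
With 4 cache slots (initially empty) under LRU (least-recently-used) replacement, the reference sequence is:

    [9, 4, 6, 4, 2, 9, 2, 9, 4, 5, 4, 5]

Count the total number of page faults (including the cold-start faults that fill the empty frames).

5

9 → fault, frames {9}
4 → fault, frames {9,4}
6 → fault, frames {9,4,6}
4 → hit
2 → fault, frames {9,6,4,2}
9 → hit
2 → hit
9 → hit
4 → hit
5 → fault, evict 6, frames {2,9,4,5}
4 → hit
5 → hit
Page faults: 5.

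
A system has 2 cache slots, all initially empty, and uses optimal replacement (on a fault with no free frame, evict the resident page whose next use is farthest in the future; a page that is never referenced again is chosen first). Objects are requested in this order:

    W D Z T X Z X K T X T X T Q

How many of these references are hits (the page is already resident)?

W -> fault, frames [W]
D -> fault, frames [W, D]
Z -> fault, evict D, frames [W, Z]
T -> fault, evict W, frames [Z, T]
X -> fault, evict T, frames [Z, X]
Z -> hit
X -> hit
K -> fault, evict Z, frames [X, K]
T -> fault, evict K, frames [X, T]
X -> hit
T -> hit
X -> hit
T -> hit
Q -> fault, evict T, frames [X, Q]
Hits: 6.

6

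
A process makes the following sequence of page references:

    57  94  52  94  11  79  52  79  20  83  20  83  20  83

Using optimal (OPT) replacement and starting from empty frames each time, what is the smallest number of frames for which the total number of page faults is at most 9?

2

f=1: 14 faults
f=2: 7 faults
f=3: 7 faults
f=4: 7 faults
f=5: 7 faults
f=6: 7 faults
f=7: 7 faults
Smallest f with faults ≤ 9 is 2.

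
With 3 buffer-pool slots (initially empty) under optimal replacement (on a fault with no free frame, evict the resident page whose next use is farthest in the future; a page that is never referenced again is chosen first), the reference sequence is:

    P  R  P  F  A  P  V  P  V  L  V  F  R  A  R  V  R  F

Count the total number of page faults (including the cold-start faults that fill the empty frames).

9

P: miss, frames [P]
R: miss, frames [P, R]
P: hit
F: miss, frames [P, R, F]
A: miss, evict R, frames [P, F, A]
P: hit
V: miss, evict A, frames [P, F, V]
P: hit
V: hit
L: miss, evict P, frames [F, V, L]
V: hit
F: hit
R: miss, evict L, frames [F, V, R]
A: miss, evict F, frames [V, R, A]
R: hit
V: hit
R: hit
F: miss, evict A, frames [V, R, F]
Page faults: 9.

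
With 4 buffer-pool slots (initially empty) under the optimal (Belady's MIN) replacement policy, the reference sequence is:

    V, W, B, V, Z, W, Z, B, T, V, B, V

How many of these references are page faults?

V: fault, frames [V]
W: fault, frames [V, W]
B: fault, frames [V, W, B]
V: hit
Z: fault, frames [V, W, B, Z]
W: hit
Z: hit
B: hit
T: fault, evict Z, frames [V, W, B, T]
V: hit
B: hit
V: hit
Page faults: 5.

5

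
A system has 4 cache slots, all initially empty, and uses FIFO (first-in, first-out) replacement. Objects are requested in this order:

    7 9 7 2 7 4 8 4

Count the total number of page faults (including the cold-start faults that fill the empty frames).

7 -> fault, frames [7]
9 -> fault, frames [7, 9]
7 -> hit
2 -> fault, frames [7, 9, 2]
7 -> hit
4 -> fault, frames [7, 9, 2, 4]
8 -> fault, evict 7, frames [9, 2, 4, 8]
4 -> hit
Page faults: 5.

5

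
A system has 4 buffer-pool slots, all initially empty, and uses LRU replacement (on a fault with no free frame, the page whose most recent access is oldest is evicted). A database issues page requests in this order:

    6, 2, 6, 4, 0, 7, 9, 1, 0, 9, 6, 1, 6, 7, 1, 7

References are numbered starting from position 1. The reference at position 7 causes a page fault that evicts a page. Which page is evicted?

pos 1: 6: miss, frames [6]
pos 2: 2: miss, frames [6, 2]
pos 3: 6: hit
pos 4: 4: miss, frames [2, 6, 4]
pos 5: 0: miss, frames [2, 6, 4, 0]
pos 6: 7: miss, evict 2, frames [6, 4, 0, 7]
pos 7: 9: miss, evict 6, frames [4, 0, 7, 9]
At position 7, page 6 is evicted.

6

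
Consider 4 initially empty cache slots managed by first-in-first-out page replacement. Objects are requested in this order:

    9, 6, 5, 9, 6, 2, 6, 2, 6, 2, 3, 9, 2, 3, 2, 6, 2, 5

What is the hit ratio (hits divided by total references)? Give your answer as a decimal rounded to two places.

0.56

9: fault, frames {9}
6: fault, frames {9,6}
5: fault, frames {9,6,5}
9: hit
6: hit
2: fault, frames {9,6,5,2}
6: hit
2: hit
6: hit
2: hit
3: fault, evict 9, frames {6,5,2,3}
9: fault, evict 6, frames {5,2,3,9}
2: hit
3: hit
2: hit
6: fault, evict 5, frames {2,3,9,6}
2: hit
5: fault, evict 2, frames {3,9,6,5}
Hits: 10 of 18 references → 10/18 = 0.5556.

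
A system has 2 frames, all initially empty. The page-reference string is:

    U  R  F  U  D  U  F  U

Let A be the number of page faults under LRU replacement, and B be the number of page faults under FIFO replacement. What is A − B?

-1

Under LRU: F F F F F . F . → 6 faults.
Under FIFO: F F F F F . F F → 7 faults.
A − B = 6 − 7 = -1.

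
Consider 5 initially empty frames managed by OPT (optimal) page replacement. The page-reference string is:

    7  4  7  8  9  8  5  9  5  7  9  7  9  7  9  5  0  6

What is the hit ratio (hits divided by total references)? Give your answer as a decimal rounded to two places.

0.61

7 → miss, frames [7]
4 → miss, frames [7, 4]
7 → hit
8 → miss, frames [7, 4, 8]
9 → miss, frames [7, 4, 8, 9]
8 → hit
5 → miss, frames [7, 4, 8, 9, 5]
9 → hit
5 → hit
7 → hit
9 → hit
7 → hit
9 → hit
7 → hit
9 → hit
5 → hit
0 → miss, evict 5, frames [7, 4, 8, 9, 0]
6 → miss, evict 0, frames [7, 4, 8, 9, 6]
Hits: 11 of 18 references → 11/18 = 0.6111.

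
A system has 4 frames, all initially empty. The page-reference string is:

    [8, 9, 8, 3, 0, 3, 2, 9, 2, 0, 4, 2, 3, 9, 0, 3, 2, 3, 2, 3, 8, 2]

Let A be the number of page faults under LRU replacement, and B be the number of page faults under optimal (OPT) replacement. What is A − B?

3

Under LRU: F F . F F . F F . . F . F F F . . . . . F . → 11 faults.
Under OPT: F F . F F . F . . . F . . . F . . . . . F . → 8 faults.
A − B = 11 − 8 = 3.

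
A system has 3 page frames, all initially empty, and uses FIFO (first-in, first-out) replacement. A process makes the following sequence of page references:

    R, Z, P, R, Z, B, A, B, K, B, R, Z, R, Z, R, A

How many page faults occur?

9

R → fault, frames [R]
Z → fault, frames [R, Z]
P → fault, frames [R, Z, P]
R → hit
Z → hit
B → fault, evict R, frames [Z, P, B]
A → fault, evict Z, frames [P, B, A]
B → hit
K → fault, evict P, frames [B, A, K]
B → hit
R → fault, evict B, frames [A, K, R]
Z → fault, evict A, frames [K, R, Z]
R → hit
Z → hit
R → hit
A → fault, evict K, frames [R, Z, A]
Page faults: 9.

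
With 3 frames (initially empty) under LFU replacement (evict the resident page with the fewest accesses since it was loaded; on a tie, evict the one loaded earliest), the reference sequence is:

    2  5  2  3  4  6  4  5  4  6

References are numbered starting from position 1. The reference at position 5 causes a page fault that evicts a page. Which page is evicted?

pos 1: 2 → miss, frames [2]
pos 2: 5 → miss, frames [2, 5]
pos 3: 2 → hit
pos 4: 3 → miss, frames [2, 5, 3]
pos 5: 4 → miss, evict 5, frames [2, 3, 4]
At position 5, page 5 is evicted.

5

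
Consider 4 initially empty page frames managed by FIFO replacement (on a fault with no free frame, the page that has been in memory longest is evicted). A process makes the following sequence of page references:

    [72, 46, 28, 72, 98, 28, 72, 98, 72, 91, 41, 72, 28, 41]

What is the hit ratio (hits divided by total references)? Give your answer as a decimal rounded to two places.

0.43

72 -> miss, frames (72)
46 -> miss, frames (72 46)
28 -> miss, frames (72 46 28)
72 -> hit
98 -> miss, frames (72 46 28 98)
28 -> hit
72 -> hit
98 -> hit
72 -> hit
91 -> miss, evict 72, frames (46 28 98 91)
41 -> miss, evict 46, frames (28 98 91 41)
72 -> miss, evict 28, frames (98 91 41 72)
28 -> miss, evict 98, frames (91 41 72 28)
41 -> hit
Hits: 6 of 14 references → 6/14 = 0.4286.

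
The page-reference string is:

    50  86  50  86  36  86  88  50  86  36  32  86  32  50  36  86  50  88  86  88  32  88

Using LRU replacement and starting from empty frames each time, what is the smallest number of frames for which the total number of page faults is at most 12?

3

f=1: 22 faults
f=2: 16 faults
f=3: 12 faults
f=4: 7 faults
f=5: 5 faults
Smallest f with faults ≤ 12 is 3.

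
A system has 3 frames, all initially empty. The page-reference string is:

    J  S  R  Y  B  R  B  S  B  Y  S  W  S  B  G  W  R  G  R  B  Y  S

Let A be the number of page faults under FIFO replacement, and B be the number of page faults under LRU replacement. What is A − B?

Under FIFO: F F F F F . . F . . . F . . F . F . . F F F → 12 faults.
Under LRU: F F F F F . . F . F . F . F F F F . . F F F → 15 faults.
A − B = 12 − 15 = -3.

-3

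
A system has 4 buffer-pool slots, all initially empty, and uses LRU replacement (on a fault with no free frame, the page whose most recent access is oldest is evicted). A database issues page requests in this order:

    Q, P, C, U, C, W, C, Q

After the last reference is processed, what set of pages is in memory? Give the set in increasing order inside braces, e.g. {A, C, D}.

Q -> fault, frames [Q]
P -> fault, frames [Q, P]
C -> fault, frames [Q, P, C]
U -> fault, frames [Q, P, C, U]
C -> hit
W -> fault, evict Q, frames [P, U, C, W]
C -> hit
Q -> fault, evict P, frames [U, W, C, Q]

{C, Q, U, W}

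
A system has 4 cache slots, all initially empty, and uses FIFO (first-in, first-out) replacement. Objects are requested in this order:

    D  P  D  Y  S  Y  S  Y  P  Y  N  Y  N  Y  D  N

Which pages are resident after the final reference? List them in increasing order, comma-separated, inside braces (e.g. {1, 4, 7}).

{D, N, S, Y}

D -> miss, frames (D)
P -> miss, frames (D P)
D -> hit
Y -> miss, frames (D P Y)
S -> miss, frames (D P Y S)
Y -> hit
S -> hit
Y -> hit
P -> hit
Y -> hit
N -> miss, evict D, frames (P Y S N)
Y -> hit
N -> hit
Y -> hit
D -> miss, evict P, frames (Y S N D)
N -> hit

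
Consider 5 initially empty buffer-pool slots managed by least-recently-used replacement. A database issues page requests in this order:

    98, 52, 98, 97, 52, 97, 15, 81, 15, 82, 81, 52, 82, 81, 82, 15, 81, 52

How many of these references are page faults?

6

98 → miss, frames (98)
52 → miss, frames (98 52)
98 → hit
97 → miss, frames (52 98 97)
52 → hit
97 → hit
15 → miss, frames (98 52 97 15)
81 → miss, frames (98 52 97 15 81)
15 → hit
82 → miss, evict 98, frames (52 97 81 15 82)
81 → hit
52 → hit
82 → hit
81 → hit
82 → hit
15 → hit
81 → hit
52 → hit
Page faults: 6.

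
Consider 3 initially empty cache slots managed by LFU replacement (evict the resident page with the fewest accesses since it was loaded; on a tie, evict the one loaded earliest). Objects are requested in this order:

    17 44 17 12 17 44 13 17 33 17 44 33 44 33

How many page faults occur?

17 -> miss, frames (17)
44 -> miss, frames (17 44)
17 -> hit
12 -> miss, frames (17 44 12)
17 -> hit
44 -> hit
13 -> miss, evict 12, frames (17 44 13)
17 -> hit
33 -> miss, evict 13, frames (17 44 33)
17 -> hit
44 -> hit
33 -> hit
44 -> hit
33 -> hit
Page faults: 5.

5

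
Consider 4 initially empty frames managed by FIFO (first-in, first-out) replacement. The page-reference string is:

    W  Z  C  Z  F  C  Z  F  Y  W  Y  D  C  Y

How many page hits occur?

6

W -> miss, frames [W]
Z -> miss, frames [W, Z]
C -> miss, frames [W, Z, C]
Z -> hit
F -> miss, frames [W, Z, C, F]
C -> hit
Z -> hit
F -> hit
Y -> miss, evict W, frames [Z, C, F, Y]
W -> miss, evict Z, frames [C, F, Y, W]
Y -> hit
D -> miss, evict C, frames [F, Y, W, D]
C -> miss, evict F, frames [Y, W, D, C]
Y -> hit
Hits: 6.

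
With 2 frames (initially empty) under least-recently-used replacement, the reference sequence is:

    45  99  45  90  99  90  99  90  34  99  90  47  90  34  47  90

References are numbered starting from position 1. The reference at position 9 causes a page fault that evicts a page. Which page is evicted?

pos 1: 45 -> fault, frames (45)
pos 2: 99 -> fault, frames (45 99)
pos 3: 45 -> hit
pos 4: 90 -> fault, evict 99, frames (45 90)
pos 5: 99 -> fault, evict 45, frames (90 99)
pos 6: 90 -> hit
pos 7: 99 -> hit
pos 8: 90 -> hit
pos 9: 34 -> fault, evict 99, frames (90 34)
At position 9, page 99 is evicted.

99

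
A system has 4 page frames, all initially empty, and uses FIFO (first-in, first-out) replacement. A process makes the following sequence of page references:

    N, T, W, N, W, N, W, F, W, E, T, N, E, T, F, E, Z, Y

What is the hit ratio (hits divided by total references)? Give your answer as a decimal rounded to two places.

0.50

N → fault, frames {N}
T → fault, frames {N,T}
W → fault, frames {N,T,W}
N → hit
W → hit
N → hit
W → hit
F → fault, frames {N,T,W,F}
W → hit
E → fault, evict N, frames {T,W,F,E}
T → hit
N → fault, evict T, frames {W,F,E,N}
E → hit
T → fault, evict W, frames {F,E,N,T}
F → hit
E → hit
Z → fault, evict F, frames {E,N,T,Z}
Y → fault, evict E, frames {N,T,Z,Y}
Hits: 9 of 18 references → 9/18 = 0.5000.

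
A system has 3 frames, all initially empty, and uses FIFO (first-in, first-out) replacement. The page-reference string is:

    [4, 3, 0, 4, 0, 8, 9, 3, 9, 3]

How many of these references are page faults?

4 -> fault, frames [4]
3 -> fault, frames [4, 3]
0 -> fault, frames [4, 3, 0]
4 -> hit
0 -> hit
8 -> fault, evict 4, frames [3, 0, 8]
9 -> fault, evict 3, frames [0, 8, 9]
3 -> fault, evict 0, frames [8, 9, 3]
9 -> hit
3 -> hit
Page faults: 6.

6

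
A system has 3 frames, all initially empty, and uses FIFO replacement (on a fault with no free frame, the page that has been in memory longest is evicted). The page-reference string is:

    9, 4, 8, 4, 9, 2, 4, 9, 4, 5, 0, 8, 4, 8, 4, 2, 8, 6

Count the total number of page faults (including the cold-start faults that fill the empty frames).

9: fault, frames [9]
4: fault, frames [9, 4]
8: fault, frames [9, 4, 8]
4: hit
9: hit
2: fault, evict 9, frames [4, 8, 2]
4: hit
9: fault, evict 4, frames [8, 2, 9]
4: fault, evict 8, frames [2, 9, 4]
5: fault, evict 2, frames [9, 4, 5]
0: fault, evict 9, frames [4, 5, 0]
8: fault, evict 4, frames [5, 0, 8]
4: fault, evict 5, frames [0, 8, 4]
8: hit
4: hit
2: fault, evict 0, frames [8, 4, 2]
8: hit
6: fault, evict 8, frames [4, 2, 6]
Page faults: 12.

12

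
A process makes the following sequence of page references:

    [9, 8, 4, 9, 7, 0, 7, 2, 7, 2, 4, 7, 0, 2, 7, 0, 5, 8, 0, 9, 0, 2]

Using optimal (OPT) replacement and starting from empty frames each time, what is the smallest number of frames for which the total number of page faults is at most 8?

f=1: 22 faults
f=2: 14 faults
f=3: 10 faults
f=4: 9 faults
f=5: 8 faults
f=6: 7 faults
f=7: 7 faults
Smallest f with faults ≤ 8 is 5.

5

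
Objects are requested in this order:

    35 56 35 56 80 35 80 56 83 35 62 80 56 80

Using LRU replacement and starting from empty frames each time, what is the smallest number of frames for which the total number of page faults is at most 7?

4

f=1: 14 faults
f=2: 10 faults
f=3: 8 faults
f=4: 7 faults
f=5: 5 faults
Smallest f with faults ≤ 7 is 4.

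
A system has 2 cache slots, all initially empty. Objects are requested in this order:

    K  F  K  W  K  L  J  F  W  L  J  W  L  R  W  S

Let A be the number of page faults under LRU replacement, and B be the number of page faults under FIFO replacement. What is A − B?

Under LRU: F F . F . F F F F F F F F F F F → 14 faults.
Under FIFO: F F . F F F F F F F F F F F F F → 15 faults.
A − B = 14 − 15 = -1.

-1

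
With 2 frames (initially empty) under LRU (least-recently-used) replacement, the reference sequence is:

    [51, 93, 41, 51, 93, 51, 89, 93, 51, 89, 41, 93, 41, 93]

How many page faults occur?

11

51 -> fault, frames {51}
93 -> fault, frames {51,93}
41 -> fault, evict 51, frames {93,41}
51 -> fault, evict 93, frames {41,51}
93 -> fault, evict 41, frames {51,93}
51 -> hit
89 -> fault, evict 93, frames {51,89}
93 -> fault, evict 51, frames {89,93}
51 -> fault, evict 89, frames {93,51}
89 -> fault, evict 93, frames {51,89}
41 -> fault, evict 51, frames {89,41}
93 -> fault, evict 89, frames {41,93}
41 -> hit
93 -> hit
Page faults: 11.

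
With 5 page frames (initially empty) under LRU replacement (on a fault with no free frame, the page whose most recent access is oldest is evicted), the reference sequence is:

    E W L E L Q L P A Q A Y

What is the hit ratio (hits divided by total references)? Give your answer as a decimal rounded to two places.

E → miss, frames (E)
W → miss, frames (E W)
L → miss, frames (E W L)
E → hit
L → hit
Q → miss, frames (W E L Q)
L → hit
P → miss, frames (W E Q L P)
A → miss, evict W, frames (E Q L P A)
Q → hit
A → hit
Y → miss, evict E, frames (L P Q A Y)
Hits: 5 of 12 references → 5/12 = 0.4167.

0.42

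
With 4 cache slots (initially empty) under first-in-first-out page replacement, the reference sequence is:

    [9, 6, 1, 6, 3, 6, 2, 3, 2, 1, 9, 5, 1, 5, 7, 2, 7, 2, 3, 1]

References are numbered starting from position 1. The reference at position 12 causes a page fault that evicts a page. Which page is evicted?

pos 1: 9: fault, frames {9}
pos 2: 6: fault, frames {9,6}
pos 3: 1: fault, frames {9,6,1}
pos 4: 6: hit
pos 5: 3: fault, frames {9,6,1,3}
pos 6: 6: hit
pos 7: 2: fault, evict 9, frames {6,1,3,2}
pos 8: 3: hit
pos 9: 2: hit
pos 10: 1: hit
pos 11: 9: fault, evict 6, frames {1,3,2,9}
pos 12: 5: fault, evict 1, frames {3,2,9,5}
At position 12, page 1 is evicted.

1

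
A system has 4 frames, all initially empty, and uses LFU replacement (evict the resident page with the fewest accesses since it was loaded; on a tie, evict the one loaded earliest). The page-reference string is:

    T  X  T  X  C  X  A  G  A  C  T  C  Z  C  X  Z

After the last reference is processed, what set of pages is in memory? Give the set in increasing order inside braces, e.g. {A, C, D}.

T -> fault, frames (T)
X -> fault, frames (T X)
T -> hit
X -> hit
C -> fault, frames (T X C)
X -> hit
A -> fault, frames (T X C A)
G -> fault, evict C, frames (T X A G)
A -> hit
C -> fault, evict G, frames (T X A C)
T -> hit
C -> hit
Z -> fault, evict A, frames (T X C Z)
C -> hit
X -> hit
Z -> hit

{C, T, X, Z}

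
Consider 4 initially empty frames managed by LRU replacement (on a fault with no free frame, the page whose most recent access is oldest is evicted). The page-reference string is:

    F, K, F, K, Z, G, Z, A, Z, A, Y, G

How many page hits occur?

F -> fault, frames (F)
K -> fault, frames (F K)
F -> hit
K -> hit
Z -> fault, frames (F K Z)
G -> fault, frames (F K Z G)
Z -> hit
A -> fault, evict F, frames (K G Z A)
Z -> hit
A -> hit
Y -> fault, evict K, frames (G Z A Y)
G -> hit
Hits: 6.

6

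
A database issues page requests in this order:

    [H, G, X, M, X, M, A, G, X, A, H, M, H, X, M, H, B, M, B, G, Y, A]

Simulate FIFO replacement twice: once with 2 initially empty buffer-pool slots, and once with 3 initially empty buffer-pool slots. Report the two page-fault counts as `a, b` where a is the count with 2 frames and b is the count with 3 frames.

2 frames: F F F F . . F F F F F F . F . F F F . F F F → 17 faults.
3 frames: F F F F . . F F F . F F . . . . F . . F F F → 13 faults.
13 < 17: adding a frame reduced faults, as is typical.

17, 13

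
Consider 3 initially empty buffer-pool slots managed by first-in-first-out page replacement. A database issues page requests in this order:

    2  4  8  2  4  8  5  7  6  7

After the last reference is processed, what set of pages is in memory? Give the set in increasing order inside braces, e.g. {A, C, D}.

2: miss, frames (2)
4: miss, frames (2 4)
8: miss, frames (2 4 8)
2: hit
4: hit
8: hit
5: miss, evict 2, frames (4 8 5)
7: miss, evict 4, frames (8 5 7)
6: miss, evict 8, frames (5 7 6)
7: hit

{5, 6, 7}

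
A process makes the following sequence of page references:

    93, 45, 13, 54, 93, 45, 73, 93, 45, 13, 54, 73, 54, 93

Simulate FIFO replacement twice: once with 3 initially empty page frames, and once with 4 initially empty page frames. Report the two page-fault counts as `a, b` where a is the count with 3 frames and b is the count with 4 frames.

3 frames: F F F F F F F . . F F . . F → 10 faults.
4 frames: F F F F . . F F F F F F . F → 11 faults.
11 > 10: adding a frame increased faults — Belady's anomaly.

10, 11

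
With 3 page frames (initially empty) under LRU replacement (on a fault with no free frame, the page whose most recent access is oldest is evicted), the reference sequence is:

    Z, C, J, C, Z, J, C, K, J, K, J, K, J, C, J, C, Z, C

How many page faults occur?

5

Z: fault, frames [Z]
C: fault, frames [Z, C]
J: fault, frames [Z, C, J]
C: hit
Z: hit
J: hit
C: hit
K: fault, evict Z, frames [J, C, K]
J: hit
K: hit
J: hit
K: hit
J: hit
C: hit
J: hit
C: hit
Z: fault, evict K, frames [J, C, Z]
C: hit
Page faults: 5.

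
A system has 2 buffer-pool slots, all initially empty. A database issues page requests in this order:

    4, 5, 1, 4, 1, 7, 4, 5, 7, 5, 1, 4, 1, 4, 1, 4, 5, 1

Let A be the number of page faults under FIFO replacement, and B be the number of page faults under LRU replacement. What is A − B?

-2

Under FIFO: F F F F . F . F . . F F . . . . F F → 10 faults.
Under LRU: F F F F . F F F F . F F . . . . F F → 12 faults.
A − B = 10 − 12 = -2.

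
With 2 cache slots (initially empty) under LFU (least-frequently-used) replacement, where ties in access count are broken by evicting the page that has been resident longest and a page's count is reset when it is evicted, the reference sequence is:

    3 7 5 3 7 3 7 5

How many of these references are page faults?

6

3 → miss, frames {3}
7 → miss, frames {3,7}
5 → miss, evict 3, frames {7,5}
3 → miss, evict 7, frames {5,3}
7 → miss, evict 5, frames {3,7}
3 → hit
7 → hit
5 → miss, evict 3, frames {7,5}
Page faults: 6.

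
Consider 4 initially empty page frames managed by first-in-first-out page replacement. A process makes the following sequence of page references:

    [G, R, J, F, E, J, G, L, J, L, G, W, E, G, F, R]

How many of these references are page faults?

13

G -> fault, frames (G)
R -> fault, frames (G R)
J -> fault, frames (G R J)
F -> fault, frames (G R J F)
E -> fault, evict G, frames (R J F E)
J -> hit
G -> fault, evict R, frames (J F E G)
L -> fault, evict J, frames (F E G L)
J -> fault, evict F, frames (E G L J)
L -> hit
G -> hit
W -> fault, evict E, frames (G L J W)
E -> fault, evict G, frames (L J W E)
G -> fault, evict L, frames (J W E G)
F -> fault, evict J, frames (W E G F)
R -> fault, evict W, frames (E G F R)
Page faults: 13.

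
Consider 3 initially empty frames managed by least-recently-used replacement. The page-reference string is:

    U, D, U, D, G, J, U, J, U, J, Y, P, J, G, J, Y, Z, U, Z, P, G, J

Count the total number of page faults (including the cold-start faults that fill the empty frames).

14

U -> fault, frames [U]
D -> fault, frames [U, D]
U -> hit
D -> hit
G -> fault, frames [U, D, G]
J -> fault, evict U, frames [D, G, J]
U -> fault, evict D, frames [G, J, U]
J -> hit
U -> hit
J -> hit
Y -> fault, evict G, frames [U, J, Y]
P -> fault, evict U, frames [J, Y, P]
J -> hit
G -> fault, evict Y, frames [P, J, G]
J -> hit
Y -> fault, evict P, frames [G, J, Y]
Z -> fault, evict G, frames [J, Y, Z]
U -> fault, evict J, frames [Y, Z, U]
Z -> hit
P -> fault, evict Y, frames [U, Z, P]
G -> fault, evict U, frames [Z, P, G]
J -> fault, evict Z, frames [P, G, J]
Page faults: 14.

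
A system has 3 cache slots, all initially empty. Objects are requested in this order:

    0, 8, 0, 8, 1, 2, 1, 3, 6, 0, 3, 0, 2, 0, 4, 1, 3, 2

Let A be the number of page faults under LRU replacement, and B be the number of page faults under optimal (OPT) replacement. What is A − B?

Under LRU: F F . . F F . F F F . . F . F F F F → 12 faults.
Under OPT: F F . . F F . F F . . . F . F F . . → 9 faults.
A − B = 12 − 9 = 3.

3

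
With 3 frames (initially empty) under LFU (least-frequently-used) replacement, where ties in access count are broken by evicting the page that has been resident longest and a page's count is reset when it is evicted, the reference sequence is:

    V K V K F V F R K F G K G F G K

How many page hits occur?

7

V -> fault, frames {V}
K -> fault, frames {V,K}
V -> hit
K -> hit
F -> fault, frames {V,K,F}
V -> hit
F -> hit
R -> fault, evict K, frames {V,F,R}
K -> fault, evict R, frames {V,F,K}
F -> hit
G -> fault, evict K, frames {V,F,G}
K -> fault, evict G, frames {V,F,K}
G -> fault, evict K, frames {V,F,G}
F -> hit
G -> hit
K -> fault, evict G, frames {V,F,K}
Hits: 7.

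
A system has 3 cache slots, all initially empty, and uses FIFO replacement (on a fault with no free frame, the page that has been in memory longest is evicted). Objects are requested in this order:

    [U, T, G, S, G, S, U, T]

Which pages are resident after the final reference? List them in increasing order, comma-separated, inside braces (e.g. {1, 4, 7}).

U -> fault, frames [U]
T -> fault, frames [U, T]
G -> fault, frames [U, T, G]
S -> fault, evict U, frames [T, G, S]
G -> hit
S -> hit
U -> fault, evict T, frames [G, S, U]
T -> fault, evict G, frames [S, U, T]

{S, T, U}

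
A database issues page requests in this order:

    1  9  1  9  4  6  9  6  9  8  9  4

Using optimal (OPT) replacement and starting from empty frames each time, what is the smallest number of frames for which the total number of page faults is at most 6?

2

f=1: 12 faults
f=2: 6 faults
f=3: 5 faults
f=4: 5 faults
f=5: 5 faults
Smallest f with faults ≤ 6 is 2.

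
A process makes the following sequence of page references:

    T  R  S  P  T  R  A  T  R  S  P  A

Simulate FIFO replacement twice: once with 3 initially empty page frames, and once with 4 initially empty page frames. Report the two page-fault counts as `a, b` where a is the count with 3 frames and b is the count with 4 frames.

9, 10

3 frames: F F F F F F F . . F F . → 9 faults.
4 frames: F F F F . . F F F F F F → 10 faults.
10 > 9: adding a frame increased faults — Belady's anomaly.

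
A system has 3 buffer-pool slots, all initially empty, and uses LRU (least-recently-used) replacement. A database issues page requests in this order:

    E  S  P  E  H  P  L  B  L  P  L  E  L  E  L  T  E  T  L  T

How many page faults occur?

8

E: miss, frames {E}
S: miss, frames {E,S}
P: miss, frames {E,S,P}
E: hit
H: miss, evict S, frames {P,E,H}
P: hit
L: miss, evict E, frames {H,P,L}
B: miss, evict H, frames {P,L,B}
L: hit
P: hit
L: hit
E: miss, evict B, frames {P,L,E}
L: hit
E: hit
L: hit
T: miss, evict P, frames {E,L,T}
E: hit
T: hit
L: hit
T: hit
Page faults: 8.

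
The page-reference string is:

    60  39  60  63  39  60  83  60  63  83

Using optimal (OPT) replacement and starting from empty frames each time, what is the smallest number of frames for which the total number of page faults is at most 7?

f=1: 10 faults
f=2: 6 faults
f=3: 4 faults
f=4: 4 faults
Smallest f with faults ≤ 7 is 2.

2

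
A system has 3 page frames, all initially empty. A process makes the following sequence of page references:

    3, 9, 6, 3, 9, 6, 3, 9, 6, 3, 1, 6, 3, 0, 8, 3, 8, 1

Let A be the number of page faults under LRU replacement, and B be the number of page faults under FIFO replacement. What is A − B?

Under LRU: F F F . . . . . . . F . . F F . . F → 7 faults.
Under FIFO: F F F . . . . . . . F . F F F . . F → 8 faults.
A − B = 7 − 8 = -1.

-1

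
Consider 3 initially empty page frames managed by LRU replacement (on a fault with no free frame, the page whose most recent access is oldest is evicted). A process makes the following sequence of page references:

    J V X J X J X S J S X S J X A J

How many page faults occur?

5

J → fault, frames {J}
V → fault, frames {J,V}
X → fault, frames {J,V,X}
J → hit
X → hit
J → hit
X → hit
S → fault, evict V, frames {J,X,S}
J → hit
S → hit
X → hit
S → hit
J → hit
X → hit
A → fault, evict S, frames {J,X,A}
J → hit
Page faults: 5.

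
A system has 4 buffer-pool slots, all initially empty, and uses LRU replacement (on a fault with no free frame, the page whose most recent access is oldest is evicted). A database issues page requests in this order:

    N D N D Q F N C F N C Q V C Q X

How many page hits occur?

N: miss, frames [N]
D: miss, frames [N, D]
N: hit
D: hit
Q: miss, frames [N, D, Q]
F: miss, frames [N, D, Q, F]
N: hit
C: miss, evict D, frames [Q, F, N, C]
F: hit
N: hit
C: hit
Q: hit
V: miss, evict F, frames [N, C, Q, V]
C: hit
Q: hit
X: miss, evict N, frames [V, C, Q, X]
Hits: 9.

9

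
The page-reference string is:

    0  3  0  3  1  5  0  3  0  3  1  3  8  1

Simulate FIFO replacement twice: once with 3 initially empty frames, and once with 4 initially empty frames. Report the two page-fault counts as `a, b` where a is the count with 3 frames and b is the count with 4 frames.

8, 5

3 frames: F F . . F F F F . . F . F . → 8 faults.
4 frames: F F . . F F . . . . . . F . → 5 faults.
5 < 8: adding a frame reduced faults, as is typical.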